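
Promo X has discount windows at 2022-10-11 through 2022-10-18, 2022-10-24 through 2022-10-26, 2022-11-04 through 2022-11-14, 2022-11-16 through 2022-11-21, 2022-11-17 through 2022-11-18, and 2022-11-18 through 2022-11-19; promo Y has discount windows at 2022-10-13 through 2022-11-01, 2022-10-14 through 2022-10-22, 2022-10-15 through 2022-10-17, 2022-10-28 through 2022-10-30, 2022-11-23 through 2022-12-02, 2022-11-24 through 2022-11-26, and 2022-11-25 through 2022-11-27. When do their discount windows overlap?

A, merged: 2022-10-11 through 2022-10-18, 2022-10-24 through 2022-10-26, 2022-11-04 through 2022-11-14, 2022-11-16 through 2022-11-21.
B, merged: 2022-10-13 through 2022-11-01, 2022-11-23 through 2022-12-02.
2022-10-11 through 2022-10-18 ∩ B → 2022-10-13 through 2022-10-18.
2022-10-24 through 2022-10-26 ∩ B → 2022-10-24 through 2022-10-26.
2022-11-04 through 2022-11-14 meets no B interval.
2022-11-16 through 2022-11-21 meets no B interval.

2022-10-13 through 2022-10-18, 2022-10-24 through 2022-10-26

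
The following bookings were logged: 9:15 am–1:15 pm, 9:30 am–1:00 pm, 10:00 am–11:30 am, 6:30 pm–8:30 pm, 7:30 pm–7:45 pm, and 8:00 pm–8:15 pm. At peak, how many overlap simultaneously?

3

Walk the sorted start/end points keeping a running depth.
The depth first hits 3 at 10:00 am.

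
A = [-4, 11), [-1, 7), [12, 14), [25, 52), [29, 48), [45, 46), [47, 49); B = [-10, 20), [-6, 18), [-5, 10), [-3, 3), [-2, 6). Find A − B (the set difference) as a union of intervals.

Merge the first list: [-4, 11), [12, 14), [25, 52).
Merge the second list: [-10, 20).
[-4, 11): fully covered by B → removed.
[12, 14): fully covered by B → removed.
[25, 52): no B overlap → unchanged.

[25, 52)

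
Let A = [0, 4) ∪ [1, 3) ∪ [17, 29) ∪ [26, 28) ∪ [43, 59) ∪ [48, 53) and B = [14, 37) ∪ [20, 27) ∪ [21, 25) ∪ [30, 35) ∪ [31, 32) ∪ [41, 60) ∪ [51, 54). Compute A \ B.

[0, 4)

First set merges to [0, 4), [17, 29), [43, 59).
Second set merges to [14, 37), [41, 60).
[0, 4): nothing removed.
[17, 29): entirely removed.
[43, 59): entirely removed.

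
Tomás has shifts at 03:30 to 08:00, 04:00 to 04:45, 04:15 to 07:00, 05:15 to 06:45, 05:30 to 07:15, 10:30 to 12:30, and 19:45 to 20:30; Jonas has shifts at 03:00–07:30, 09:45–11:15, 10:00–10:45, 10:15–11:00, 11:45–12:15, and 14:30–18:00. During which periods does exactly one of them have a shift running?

First set merges to 03:30-08:00, 10:30-12:30, 19:45-20:30.
Second set merges to 03:00-07:30, 09:45-11:15, 11:45-12:15, 14:30-18:00.
A \ B = 07:30-08:00, 11:15-11:45, 12:15-12:30, 19:45-20:30.
B \ A = 03:00-03:30, 09:45-10:30, 14:30-18:00.
Union of the two gives the symmetric difference.

03:00-03:30, 07:30-08:00, 09:45-10:30, 11:15-11:45, 12:15-12:30, 14:30-18:00, 19:45-20:30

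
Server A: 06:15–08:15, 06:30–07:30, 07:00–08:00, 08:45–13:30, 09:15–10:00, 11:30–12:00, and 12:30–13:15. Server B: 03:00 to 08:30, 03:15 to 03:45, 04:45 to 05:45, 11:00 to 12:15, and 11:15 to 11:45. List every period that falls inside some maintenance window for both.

First set merges to 06:15–08:15, 08:45–13:30.
Second set merges to 03:00–08:30, 11:00–12:15.
06:15–08:15 overlaps B on 06:15–08:15.
08:45–13:30 overlaps B on 11:00–12:15.

06:15–08:15, 11:00–12:15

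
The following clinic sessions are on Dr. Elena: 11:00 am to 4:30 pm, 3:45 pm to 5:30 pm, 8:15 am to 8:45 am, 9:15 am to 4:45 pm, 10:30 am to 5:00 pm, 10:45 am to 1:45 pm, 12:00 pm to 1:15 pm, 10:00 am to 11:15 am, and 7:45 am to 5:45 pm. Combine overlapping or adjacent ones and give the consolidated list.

7:45 am–5:45 pm

Sort by start: 7:45 am–5:45 pm, 8:15 am–8:45 am, 9:15 am–4:45 pm, 10:00 am–11:15 am, 10:30 am–5:00 pm, 10:45 am–1:45 pm, 11:00 am–4:30 pm, 12:00 pm–1:15 pm, 3:45 pm–5:30 pm.
8:15 am–8:45 am overlaps/touches 7:45 am–5:45 pm → extend to 7:45 am–5:45 pm.
9:15 am–4:45 pm overlaps/touches 7:45 am–5:45 pm → extend to 7:45 am–5:45 pm.
10:00 am–11:15 am overlaps/touches 7:45 am–5:45 pm → extend to 7:45 am–5:45 pm.
10:30 am–5:00 pm overlaps/touches 7:45 am–5:45 pm → extend to 7:45 am–5:45 pm.
10:45 am–1:45 pm overlaps/touches 7:45 am–5:45 pm → extend to 7:45 am–5:45 pm.
11:00 am–4:30 pm overlaps/touches 7:45 am–5:45 pm → extend to 7:45 am–5:45 pm.
12:00 pm–1:15 pm overlaps/touches 7:45 am–5:45 pm → extend to 7:45 am–5:45 pm.
3:45 pm–5:30 pm overlaps/touches 7:45 am–5:45 pm → extend to 7:45 am–5:45 pm.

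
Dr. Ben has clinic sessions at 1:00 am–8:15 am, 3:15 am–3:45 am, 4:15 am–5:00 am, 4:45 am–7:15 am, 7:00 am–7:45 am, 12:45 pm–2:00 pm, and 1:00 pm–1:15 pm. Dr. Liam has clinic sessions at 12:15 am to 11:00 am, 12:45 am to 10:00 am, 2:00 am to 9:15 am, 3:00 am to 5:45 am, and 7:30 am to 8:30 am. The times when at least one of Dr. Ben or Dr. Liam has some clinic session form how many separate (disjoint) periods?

Merge the first list: 1:00 am–8:15 am, 12:45 pm–2:00 pm.
Merge the second list: 12:15 am–11:00 am.
A ∪ B = 12:15 am–11:00 am, 12:45 pm–2:00 pm.
That is 2 disjoint pieces.

2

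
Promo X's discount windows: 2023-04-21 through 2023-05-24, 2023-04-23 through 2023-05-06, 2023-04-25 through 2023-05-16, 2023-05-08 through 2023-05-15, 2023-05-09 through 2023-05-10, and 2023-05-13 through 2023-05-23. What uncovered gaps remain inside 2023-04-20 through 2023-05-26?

2023-04-20 through 2023-04-20, 2023-05-25 through 2023-05-26

After merging, the occupied span is 2023-04-21 through 2023-05-24.
Gaps within 2023-04-20 through 2023-05-26: 2023-04-20 through 2023-04-20, 2023-05-25 through 2023-05-26.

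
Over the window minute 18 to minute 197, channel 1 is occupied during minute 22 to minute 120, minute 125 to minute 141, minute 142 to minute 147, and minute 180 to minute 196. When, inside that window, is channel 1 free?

Covered (merged): minute 22 to minute 120, minute 125 to minute 141, minute 142 to minute 147, minute 180 to minute 196.
Uncovered inside minute 18 to minute 197: minute 18 to minute 22, minute 120 to minute 125, minute 141 to minute 142, minute 147 to minute 180, minute 196 to minute 197.

minute 18 to minute 22, minute 120 to minute 125, minute 141 to minute 142, minute 147 to minute 180, minute 196 to minute 197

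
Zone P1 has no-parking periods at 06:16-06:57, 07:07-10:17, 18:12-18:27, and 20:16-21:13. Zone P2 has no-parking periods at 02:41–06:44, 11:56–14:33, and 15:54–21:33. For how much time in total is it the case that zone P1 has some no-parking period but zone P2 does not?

A \ B = 06:44–06:57, 07:07–10:17.
Total: 13 min + 3 h 10 min = 3 h 23 min.

3 h 23 min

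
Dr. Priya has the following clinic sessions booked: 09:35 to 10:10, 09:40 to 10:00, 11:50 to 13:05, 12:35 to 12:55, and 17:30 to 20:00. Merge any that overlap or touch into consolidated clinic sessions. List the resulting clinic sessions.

09:40–10:00 overlaps/touches 09:35–10:10 → extend to 09:35–10:10.
11:50–13:05 is disjoint → start new block.
12:35–12:55 overlaps/touches 11:50–13:05 → extend to 11:50–13:05.
17:30–20:00 is disjoint → start new block.

09:35–10:10, 11:50–13:05, 17:30–20:00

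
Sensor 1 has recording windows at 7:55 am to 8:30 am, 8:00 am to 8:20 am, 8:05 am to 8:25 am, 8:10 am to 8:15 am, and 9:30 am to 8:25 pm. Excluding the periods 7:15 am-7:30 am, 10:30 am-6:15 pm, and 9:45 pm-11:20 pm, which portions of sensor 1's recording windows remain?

First set merges to 7:55 am–8:30 am, 9:30 am–8:25 pm.
7:55 am–8:30 am: no B overlap → unchanged.
9:30 am–8:25 pm minus B → 9:30 am–10:30 am, 6:15 pm–8:25 pm.

7:55 am–8:30 am, 9:30 am–10:30 am, 6:15 pm–8:25 pm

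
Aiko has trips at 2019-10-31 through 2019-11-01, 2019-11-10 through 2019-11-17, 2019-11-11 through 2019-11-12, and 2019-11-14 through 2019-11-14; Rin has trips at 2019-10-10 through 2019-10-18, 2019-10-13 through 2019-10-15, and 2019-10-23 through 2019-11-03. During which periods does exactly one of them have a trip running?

Merge the first list: 2019-10-31 through 2019-11-01, 2019-11-10 through 2019-11-17.
Merge the second list: 2019-10-10 through 2019-10-18, 2019-10-23 through 2019-11-03.
Only in the first: 2019-11-10 through 2019-11-17.
Only in the second: 2019-10-10 through 2019-10-18, 2019-10-23 through 2019-10-30, 2019-11-02 through 2019-11-03.
Together these are the periods covered by exactly one.

2019-10-10 through 2019-10-18, 2019-10-23 through 2019-10-30, 2019-11-02 through 2019-11-03, 2019-11-10 through 2019-11-17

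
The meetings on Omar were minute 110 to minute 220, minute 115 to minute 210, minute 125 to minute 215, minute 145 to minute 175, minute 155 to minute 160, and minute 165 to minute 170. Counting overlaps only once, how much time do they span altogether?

Merged: minute 110 to minute 220.
Length: 110 minutes.

110 minutes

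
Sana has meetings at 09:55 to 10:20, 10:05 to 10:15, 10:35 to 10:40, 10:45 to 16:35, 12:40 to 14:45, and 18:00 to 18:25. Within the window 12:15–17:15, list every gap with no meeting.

16:35–17:15

The merged coverage is 09:55–10:20, 10:35–10:40, 10:45–16:35, 18:00–18:25.
Complement within 12:15–17:15: 16:35–17:15.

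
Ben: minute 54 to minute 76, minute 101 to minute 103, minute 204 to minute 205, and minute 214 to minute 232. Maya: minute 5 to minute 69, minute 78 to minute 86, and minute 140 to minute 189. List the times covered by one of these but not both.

minute 5 to minute 54, minute 69 to minute 76, minute 78 to minute 86, minute 101 to minute 103, minute 140 to minute 189, minute 204 to minute 205, minute 214 to minute 232

Only in the first: minute 69 to minute 76, minute 101 to minute 103, minute 204 to minute 205, minute 214 to minute 232.
Only in the second: minute 5 to minute 54, minute 78 to minute 86, minute 140 to minute 189.
Together these are the periods covered by exactly one.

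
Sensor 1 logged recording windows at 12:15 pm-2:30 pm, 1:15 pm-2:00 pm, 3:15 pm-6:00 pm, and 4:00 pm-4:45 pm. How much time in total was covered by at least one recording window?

5 h

Merged: 12:15 pm–2:30 pm, 3:15 pm–6:00 pm.
Lengths: 2 h 15 min + 2 h 45 min = 5 h.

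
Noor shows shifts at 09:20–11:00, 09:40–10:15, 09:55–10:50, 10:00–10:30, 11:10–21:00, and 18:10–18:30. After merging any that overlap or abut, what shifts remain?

09:20-11:00, 11:10-21:00

09:40-10:15 overlaps/touches 09:20-11:00 → extend to 09:20-11:00.
09:55-10:50 overlaps/touches 09:20-11:00 → extend to 09:20-11:00.
10:00-10:30 overlaps/touches 09:20-11:00 → extend to 09:20-11:00.
11:10-21:00 is disjoint → start new block.
18:10-18:30 overlaps/touches 11:10-21:00 → extend to 11:10-21:00.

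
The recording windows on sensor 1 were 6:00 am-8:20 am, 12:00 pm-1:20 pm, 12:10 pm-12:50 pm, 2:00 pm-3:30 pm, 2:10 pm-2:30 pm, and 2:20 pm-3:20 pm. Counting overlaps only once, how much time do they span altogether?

Merged: 6:00 am–8:20 am, 12:00 pm–1:20 pm, 2:00 pm–3:30 pm.
Lengths: 2 h 20 min + 1 h 20 min + 1 h 30 min = 5 h 10 min.

5 h 10 min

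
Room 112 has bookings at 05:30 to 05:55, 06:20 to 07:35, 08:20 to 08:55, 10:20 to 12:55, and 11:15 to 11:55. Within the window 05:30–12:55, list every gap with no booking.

05:55–06:20, 07:35–08:20, 08:55–10:20

Covered (merged): 05:30–05:55, 06:20–07:35, 08:20–08:55, 10:20–12:55.
Gaps within 05:30–12:55: 05:55–06:20, 07:35–08:20, 08:55–10:20.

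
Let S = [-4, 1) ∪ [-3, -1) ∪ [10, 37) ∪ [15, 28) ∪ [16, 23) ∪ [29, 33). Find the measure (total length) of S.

Merged: [-4, 1), [10, 37).
Lengths: 5 + 27 = 32.

32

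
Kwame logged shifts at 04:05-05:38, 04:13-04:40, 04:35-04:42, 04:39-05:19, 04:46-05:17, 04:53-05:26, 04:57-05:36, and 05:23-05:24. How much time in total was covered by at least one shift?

Merged: 04:05–05:38.
Length: 1 h 33 min.

1 h 33 min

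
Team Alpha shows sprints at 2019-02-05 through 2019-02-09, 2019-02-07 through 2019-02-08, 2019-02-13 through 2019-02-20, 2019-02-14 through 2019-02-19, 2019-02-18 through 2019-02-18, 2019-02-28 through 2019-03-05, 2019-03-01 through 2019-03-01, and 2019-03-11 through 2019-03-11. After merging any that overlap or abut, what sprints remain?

2019-02-05 through 2019-02-09, 2019-02-13 through 2019-02-20, 2019-02-28 through 2019-03-05, 2019-03-11 through 2019-03-11

2019-02-07 through 2019-02-08 overlaps/touches 2019-02-05 through 2019-02-09 → extend to 2019-02-05 through 2019-02-09.
2019-02-13 through 2019-02-20 is disjoint → start new block.
2019-02-14 through 2019-02-19 overlaps/touches 2019-02-13 through 2019-02-20 → extend to 2019-02-13 through 2019-02-20.
2019-02-18 through 2019-02-18 overlaps/touches 2019-02-13 through 2019-02-20 → extend to 2019-02-13 through 2019-02-20.
2019-02-28 through 2019-03-05 is disjoint → start new block.
2019-03-01 through 2019-03-01 overlaps/touches 2019-02-28 through 2019-03-05 → extend to 2019-02-28 through 2019-03-05.
2019-03-11 through 2019-03-11 is disjoint → start new block.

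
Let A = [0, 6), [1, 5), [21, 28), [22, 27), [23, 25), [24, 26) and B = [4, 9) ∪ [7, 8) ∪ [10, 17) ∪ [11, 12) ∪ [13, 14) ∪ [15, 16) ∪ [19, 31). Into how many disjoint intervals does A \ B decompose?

1

Merge the first list: [0, 6), [21, 28).
Merge the second list: [4, 9), [10, 17), [19, 31).
A \ B = [0, 4).
That is 1 disjoint piece.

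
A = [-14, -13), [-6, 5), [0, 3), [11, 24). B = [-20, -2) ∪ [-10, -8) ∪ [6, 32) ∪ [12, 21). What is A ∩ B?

A, merged: [-14, -13), [-6, 5), [11, 24).
B, merged: [-20, -2), [6, 32).
[-14, -13) meets the second set on [-14, -13).
[-6, 5) meets the second set on [-6, -2).
[11, 24) meets the second set on [11, 24).

[-14, -13) ∪ [-6, -2) ∪ [11, 24)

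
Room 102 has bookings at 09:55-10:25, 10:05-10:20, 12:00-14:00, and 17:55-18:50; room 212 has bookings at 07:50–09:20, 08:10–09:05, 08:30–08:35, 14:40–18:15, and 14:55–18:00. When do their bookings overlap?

17:55–18:15

First set merges to 09:55–10:25, 12:00–14:00, 17:55–18:50.
Second set merges to 07:50–09:20, 14:40–18:15.
09:55–10:25: no overlap with the second set.
12:00–14:00: no overlap with the second set.
17:55–18:50 meets the second set on 17:55–18:15.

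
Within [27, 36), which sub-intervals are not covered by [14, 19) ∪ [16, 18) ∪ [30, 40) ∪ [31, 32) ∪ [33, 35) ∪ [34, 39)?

After merging, the occupied span is [14, 19), [30, 40).
Uncovered inside [27, 36): [27, 30).

[27, 30)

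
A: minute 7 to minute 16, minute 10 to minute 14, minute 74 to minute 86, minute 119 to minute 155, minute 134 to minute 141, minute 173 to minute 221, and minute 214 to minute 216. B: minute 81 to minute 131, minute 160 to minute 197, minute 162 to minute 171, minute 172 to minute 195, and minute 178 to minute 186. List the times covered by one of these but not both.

First set merges to minute 7 to minute 16, minute 74 to minute 86, minute 119 to minute 155, minute 173 to minute 221.
Second set merges to minute 81 to minute 131, minute 160 to minute 197.
A \ B = minute 7 to minute 16, minute 74 to minute 81, minute 131 to minute 155, minute 197 to minute 221.
B \ A = minute 86 to minute 119, minute 160 to minute 173.
Union of the two gives the symmetric difference.

minute 7 to minute 16, minute 74 to minute 81, minute 86 to minute 119, minute 131 to minute 155, minute 160 to minute 173, minute 197 to minute 221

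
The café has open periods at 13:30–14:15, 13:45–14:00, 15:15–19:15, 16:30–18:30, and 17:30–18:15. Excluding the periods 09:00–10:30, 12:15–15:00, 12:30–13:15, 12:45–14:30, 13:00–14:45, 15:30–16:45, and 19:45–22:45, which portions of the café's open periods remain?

First set merges to 13:30–14:15, 15:15–19:15.
Second set merges to 09:00–10:30, 12:15–15:00, 15:30–16:45, 19:45–22:45.
13:30–14:15: fully covered by B → removed.
15:15–19:15 minus B → 15:15–15:30, 16:45–19:15.

15:15–15:30, 16:45–19:15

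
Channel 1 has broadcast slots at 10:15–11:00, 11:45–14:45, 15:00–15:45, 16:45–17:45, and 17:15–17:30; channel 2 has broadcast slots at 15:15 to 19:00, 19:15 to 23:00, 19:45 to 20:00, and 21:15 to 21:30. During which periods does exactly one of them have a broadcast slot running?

10:15–11:00, 11:45–14:45, 15:00–15:15, 15:45–16:45, 17:45–19:00, 19:15–23:00

First set merges to 10:15–11:00, 11:45–14:45, 15:00–15:45, 16:45–17:45.
Second set merges to 15:15–19:00, 19:15–23:00.
A but not B: 10:15–11:00, 11:45–14:45, 15:00–15:15.
B but not A: 15:45–16:45, 17:45–19:00, 19:15–23:00.
Combining gives A △ B.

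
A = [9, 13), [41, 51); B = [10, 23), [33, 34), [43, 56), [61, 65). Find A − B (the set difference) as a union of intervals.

[9, 10) ∪ [41, 43)

[9, 13) with B removed leaves [9, 10).
[41, 51) with B removed leaves [41, 43).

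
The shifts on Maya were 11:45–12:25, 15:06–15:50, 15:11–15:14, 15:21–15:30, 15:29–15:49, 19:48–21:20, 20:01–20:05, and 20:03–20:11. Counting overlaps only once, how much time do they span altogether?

Merged: 11:45-12:25, 15:06-15:50, 19:48-21:20.
Lengths: 40 min + 44 min + 1 h 32 min = 2 h 56 min.

2 h 56 min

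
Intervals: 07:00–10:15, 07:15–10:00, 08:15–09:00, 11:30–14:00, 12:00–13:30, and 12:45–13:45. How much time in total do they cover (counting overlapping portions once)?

5 h 45 min

Merged: 07:00–10:15, 11:30–14:00.
Lengths: 3 h 15 min + 2 h 30 min = 5 h 45 min.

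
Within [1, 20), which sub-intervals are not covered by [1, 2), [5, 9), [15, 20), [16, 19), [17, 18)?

[2, 5) ∪ [9, 15)

After merging, the occupied span is [1, 2), [5, 9), [15, 20).
Gaps within [1, 20): [2, 5), [9, 15).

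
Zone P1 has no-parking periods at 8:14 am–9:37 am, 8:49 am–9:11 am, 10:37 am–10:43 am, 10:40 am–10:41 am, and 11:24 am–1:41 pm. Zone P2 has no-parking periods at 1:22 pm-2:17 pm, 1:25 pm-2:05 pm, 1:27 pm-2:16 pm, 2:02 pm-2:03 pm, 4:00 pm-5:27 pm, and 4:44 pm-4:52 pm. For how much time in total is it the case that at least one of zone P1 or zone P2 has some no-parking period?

First set merges to 8:14 am-9:37 am, 10:37 am-10:43 am, 11:24 am-1:41 pm.
Second set merges to 1:22 pm-2:17 pm, 4:00 pm-5:27 pm.
A ∪ B = 8:14 am-9:37 am, 10:37 am-10:43 am, 11:24 am-2:17 pm, 4:00 pm-5:27 pm.
Total: 1 h 23 min + 6 min + 2 h 53 min + 1 h 27 min = 5 h 49 min.

5 h 49 min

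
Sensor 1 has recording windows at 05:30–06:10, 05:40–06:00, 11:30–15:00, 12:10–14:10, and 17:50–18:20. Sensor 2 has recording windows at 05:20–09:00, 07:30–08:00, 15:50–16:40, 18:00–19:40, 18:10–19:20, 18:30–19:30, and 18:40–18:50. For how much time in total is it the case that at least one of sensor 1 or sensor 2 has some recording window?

First set merges to 05:30-06:10, 11:30-15:00, 17:50-18:20.
Second set merges to 05:20-09:00, 15:50-16:40, 18:00-19:40.
A ∪ B = 05:20-09:00, 11:30-15:00, 15:50-16:40, 17:50-19:40.
Total: 3 h 40 min + 3 h 30 min + 50 min + 1 h 50 min = 9 h 50 min.

9 h 50 min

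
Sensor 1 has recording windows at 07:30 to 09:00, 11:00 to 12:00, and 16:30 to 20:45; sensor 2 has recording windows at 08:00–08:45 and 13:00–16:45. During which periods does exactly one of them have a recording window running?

07:30–08:00, 08:45–09:00, 11:00–12:00, 13:00–16:30, 16:45–20:45

Only in the first: 07:30–08:00, 08:45–09:00, 11:00–12:00, 16:45–20:45.
Only in the second: 13:00–16:30.
Together these are the periods covered by exactly one.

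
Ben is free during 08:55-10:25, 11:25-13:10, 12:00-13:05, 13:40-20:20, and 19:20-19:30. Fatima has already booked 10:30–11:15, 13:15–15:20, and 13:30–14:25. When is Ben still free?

08:55-10:25, 11:25-13:10, 15:20-20:20

A, merged: 08:55-10:25, 11:25-13:10, 13:40-20:20.
B, merged: 10:30-11:15, 13:15-15:20.
08:55-10:25: no B overlap → unchanged.
11:25-13:10: no B overlap → unchanged.
13:40-20:20 minus B → 15:20-20:20.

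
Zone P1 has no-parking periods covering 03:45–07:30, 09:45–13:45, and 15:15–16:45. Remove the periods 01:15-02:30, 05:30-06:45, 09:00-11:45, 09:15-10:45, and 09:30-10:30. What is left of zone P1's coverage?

Second set merges to 01:15–02:30, 05:30–06:45, 09:00–11:45.
03:45–07:30 with B removed leaves 03:45–05:30, 06:45–07:30.
09:45–13:45 with B removed leaves 11:45–13:45.
15:15–16:45 is untouched.

03:45–05:30, 06:45–07:30, 11:45–13:45, 15:15–16:45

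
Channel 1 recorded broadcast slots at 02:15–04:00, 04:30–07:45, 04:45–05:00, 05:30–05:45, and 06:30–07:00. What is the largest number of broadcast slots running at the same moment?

2

At 04:45, 2 of the intervals are simultaneously active.
No point has more.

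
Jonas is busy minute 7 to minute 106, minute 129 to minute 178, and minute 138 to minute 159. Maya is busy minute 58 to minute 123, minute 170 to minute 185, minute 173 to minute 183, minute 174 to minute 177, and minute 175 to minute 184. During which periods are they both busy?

minute 58 to minute 106, minute 170 to minute 178

A, merged: minute 7 to minute 106, minute 129 to minute 178.
B, merged: minute 58 to minute 123, minute 170 to minute 185.
minute 7 to minute 106 meets the second set on minute 58 to minute 106.
minute 129 to minute 178 meets the second set on minute 170 to minute 178.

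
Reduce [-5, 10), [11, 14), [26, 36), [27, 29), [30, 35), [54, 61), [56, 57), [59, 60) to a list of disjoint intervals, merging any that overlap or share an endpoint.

[11, 14) is disjoint → start new block.
[26, 36) is disjoint → start new block.
[27, 29) overlaps/touches [26, 36) → extend to [26, 36).
[30, 35) overlaps/touches [26, 36) → extend to [26, 36).
[54, 61) is disjoint → start new block.
[56, 57) overlaps/touches [54, 61) → extend to [54, 61).
[59, 60) overlaps/touches [54, 61) → extend to [54, 61).

[-5, 10) ∪ [11, 14) ∪ [26, 36) ∪ [54, 61)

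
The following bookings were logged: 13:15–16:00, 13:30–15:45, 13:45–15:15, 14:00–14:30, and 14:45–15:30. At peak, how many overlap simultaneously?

4

At 14:00, 4 of the intervals are simultaneously active.
No point has more.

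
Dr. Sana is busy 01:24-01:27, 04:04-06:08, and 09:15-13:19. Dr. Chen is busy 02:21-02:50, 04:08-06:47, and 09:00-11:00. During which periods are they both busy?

04:08-06:08, 09:15-11:00

01:24-01:27: no overlap with the second set.
04:04-06:08 meets the second set on 04:08-06:08.
09:15-13:19 meets the second set on 09:15-11:00.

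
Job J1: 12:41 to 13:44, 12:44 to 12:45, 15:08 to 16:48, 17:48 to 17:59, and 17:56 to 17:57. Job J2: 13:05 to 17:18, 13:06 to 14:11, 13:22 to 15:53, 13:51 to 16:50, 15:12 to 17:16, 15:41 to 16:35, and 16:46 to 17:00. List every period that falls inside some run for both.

Merge the first list: 12:41–13:44, 15:08–16:48, 17:48–17:59.
Merge the second list: 13:05–17:18.
12:41–13:44 overlaps B on 13:05–13:44.
15:08–16:48 overlaps B on 15:08–16:48.
17:48–17:59 falls entirely outside B.

13:05–13:44, 15:08–16:48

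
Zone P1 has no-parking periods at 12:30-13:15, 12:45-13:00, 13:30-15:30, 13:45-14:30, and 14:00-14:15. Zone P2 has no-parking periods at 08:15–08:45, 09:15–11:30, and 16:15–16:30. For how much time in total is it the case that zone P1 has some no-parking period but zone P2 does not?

A, merged: 12:30–13:15, 13:30–15:30.
A \ B = 12:30–13:15, 13:30–15:30.
Total: 45 min + 2 h = 2 h 45 min.

2 h 45 min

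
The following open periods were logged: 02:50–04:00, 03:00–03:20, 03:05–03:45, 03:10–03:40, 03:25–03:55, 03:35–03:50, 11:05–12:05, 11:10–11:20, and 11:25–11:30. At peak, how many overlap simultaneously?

Sweep endpoints in order; track running count of active intervals.
Peak of 5 reached at 03:35.

5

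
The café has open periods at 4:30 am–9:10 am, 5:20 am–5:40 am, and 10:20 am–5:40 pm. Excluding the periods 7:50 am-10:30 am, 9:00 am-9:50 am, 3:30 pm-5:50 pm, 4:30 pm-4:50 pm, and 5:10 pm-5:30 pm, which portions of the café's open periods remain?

4:30 am–7:50 am, 10:30 am–3:30 pm

Merge the first list: 4:30 am–9:10 am, 10:20 am–5:40 pm.
Merge the second list: 7:50 am–10:30 am, 3:30 pm–5:50 pm.
4:30 am–9:10 am minus B → 4:30 am–7:50 am.
10:20 am–5:40 pm minus B → 10:30 am–3:30 pm.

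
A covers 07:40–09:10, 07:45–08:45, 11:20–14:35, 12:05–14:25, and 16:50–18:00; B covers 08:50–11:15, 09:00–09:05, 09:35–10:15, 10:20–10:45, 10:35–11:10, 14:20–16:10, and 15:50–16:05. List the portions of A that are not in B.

First set merges to 07:40-09:10, 11:20-14:35, 16:50-18:00.
Second set merges to 08:50-11:15, 14:20-16:10.
07:40-09:10 \ B = 07:40-08:50.
11:20-14:35 \ B = 11:20-14:20.
16:50-18:00: nothing removed.

07:40-08:50, 11:20-14:20, 16:50-18:00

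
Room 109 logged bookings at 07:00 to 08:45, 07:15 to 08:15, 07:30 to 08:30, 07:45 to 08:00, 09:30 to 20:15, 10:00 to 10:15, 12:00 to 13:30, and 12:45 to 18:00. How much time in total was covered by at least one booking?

Merged: 07:00-08:45, 09:30-20:15.
Lengths: 1 h 45 min + 10 h 45 min = 12 h 30 min.

12 h 30 min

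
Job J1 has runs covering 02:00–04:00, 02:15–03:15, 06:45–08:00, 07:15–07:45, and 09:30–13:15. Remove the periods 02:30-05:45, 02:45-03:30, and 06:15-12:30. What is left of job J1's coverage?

First set merges to 02:00-04:00, 06:45-08:00, 09:30-13:15.
Second set merges to 02:30-05:45, 06:15-12:30.
02:00-04:00 minus B → 02:00-02:30.
06:45-08:00: fully covered by B → removed.
09:30-13:15 minus B → 12:30-13:15.

02:00-02:30, 12:30-13:15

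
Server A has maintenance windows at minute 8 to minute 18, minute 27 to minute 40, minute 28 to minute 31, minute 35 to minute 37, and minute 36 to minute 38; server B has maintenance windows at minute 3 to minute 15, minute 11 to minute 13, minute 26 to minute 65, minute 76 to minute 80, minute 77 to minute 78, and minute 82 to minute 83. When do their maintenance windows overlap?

minute 8 to minute 15, minute 27 to minute 40

First set merges to minute 8 to minute 18, minute 27 to minute 40.
Second set merges to minute 3 to minute 15, minute 26 to minute 65, minute 76 to minute 80, minute 82 to minute 83.
minute 8 to minute 18 meets the second set on minute 8 to minute 15.
minute 27 to minute 40 meets the second set on minute 27 to minute 40.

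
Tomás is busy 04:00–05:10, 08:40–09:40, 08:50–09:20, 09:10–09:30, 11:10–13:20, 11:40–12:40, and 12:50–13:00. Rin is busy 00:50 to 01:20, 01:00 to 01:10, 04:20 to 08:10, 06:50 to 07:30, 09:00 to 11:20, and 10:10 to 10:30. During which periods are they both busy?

04:20–05:10, 09:00–09:40, 11:10–11:20

A, merged: 04:00–05:10, 08:40–09:40, 11:10–13:20.
B, merged: 00:50–01:20, 04:20–08:10, 09:00–11:20.
04:00–05:10 ∩ B → 04:20–05:10.
08:40–09:40 ∩ B → 09:00–09:40.
11:10–13:20 ∩ B → 11:10–11:20.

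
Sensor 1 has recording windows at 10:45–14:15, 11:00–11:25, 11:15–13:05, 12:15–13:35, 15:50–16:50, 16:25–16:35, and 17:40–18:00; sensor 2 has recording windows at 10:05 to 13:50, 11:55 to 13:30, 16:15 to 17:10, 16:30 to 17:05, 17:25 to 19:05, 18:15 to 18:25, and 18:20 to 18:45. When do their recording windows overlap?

First set merges to 10:45–14:15, 15:50–16:50, 17:40–18:00.
Second set merges to 10:05–13:50, 16:15–17:10, 17:25–19:05.
10:45–14:15 overlaps B on 10:45–13:50.
15:50–16:50 overlaps B on 16:15–16:50.
17:40–18:00 overlaps B on 17:40–18:00.

10:45–13:50, 16:15–16:50, 17:40–18:00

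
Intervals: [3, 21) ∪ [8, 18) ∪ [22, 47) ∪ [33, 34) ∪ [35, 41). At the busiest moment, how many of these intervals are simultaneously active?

2

At 8, 2 of the intervals are simultaneously active.
No point has more.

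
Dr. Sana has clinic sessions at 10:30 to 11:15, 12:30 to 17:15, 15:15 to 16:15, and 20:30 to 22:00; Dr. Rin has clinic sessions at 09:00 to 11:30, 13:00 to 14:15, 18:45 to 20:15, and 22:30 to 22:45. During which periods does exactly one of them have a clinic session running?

First set merges to 10:30–11:15, 12:30–17:15, 20:30–22:00.
A but not B: 12:30–13:00, 14:15–17:15, 20:30–22:00.
B but not A: 09:00–10:30, 11:15–11:30, 18:45–20:15, 22:30–22:45.
Combining gives A △ B.

09:00–10:30, 11:15–11:30, 12:30–13:00, 14:15–17:15, 18:45–20:15, 20:30–22:00, 22:30–22:45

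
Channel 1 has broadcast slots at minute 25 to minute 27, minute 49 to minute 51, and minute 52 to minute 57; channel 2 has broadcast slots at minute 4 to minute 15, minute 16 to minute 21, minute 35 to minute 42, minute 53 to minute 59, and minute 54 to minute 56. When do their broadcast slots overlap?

B, merged: minute 4 to minute 15, minute 16 to minute 21, minute 35 to minute 42, minute 53 to minute 59.
minute 25 to minute 27 meets no B interval.
minute 49 to minute 51 meets no B interval.
minute 52 to minute 57 ∩ B → minute 53 to minute 57.

minute 53 to minute 57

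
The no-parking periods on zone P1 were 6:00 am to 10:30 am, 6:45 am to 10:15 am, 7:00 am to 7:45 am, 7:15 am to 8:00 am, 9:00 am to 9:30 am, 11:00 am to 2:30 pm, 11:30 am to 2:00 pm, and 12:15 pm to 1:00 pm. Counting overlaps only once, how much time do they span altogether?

8 h

Merged: 6:00 am–10:30 am, 11:00 am–2:30 pm.
Lengths: 4 h 30 min + 3 h 30 min = 8 h.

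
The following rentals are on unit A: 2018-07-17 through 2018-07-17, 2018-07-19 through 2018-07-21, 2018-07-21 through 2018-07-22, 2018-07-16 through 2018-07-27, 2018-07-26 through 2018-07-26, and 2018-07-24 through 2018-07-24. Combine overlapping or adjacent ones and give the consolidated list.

2018-07-16 through 2018-07-27

Sort by start: 2018-07-16 through 2018-07-27, 2018-07-17 through 2018-07-17, 2018-07-19 through 2018-07-21, 2018-07-21 through 2018-07-22, 2018-07-24 through 2018-07-24, 2018-07-26 through 2018-07-26.
2018-07-17 through 2018-07-17 overlaps/touches 2018-07-16 through 2018-07-27 → extend to 2018-07-16 through 2018-07-27.
2018-07-19 through 2018-07-21 overlaps/touches 2018-07-16 through 2018-07-27 → extend to 2018-07-16 through 2018-07-27.
2018-07-21 through 2018-07-22 overlaps/touches 2018-07-16 through 2018-07-27 → extend to 2018-07-16 through 2018-07-27.
2018-07-24 through 2018-07-24 overlaps/touches 2018-07-16 through 2018-07-27 → extend to 2018-07-16 through 2018-07-27.
2018-07-26 through 2018-07-26 overlaps/touches 2018-07-16 through 2018-07-27 → extend to 2018-07-16 through 2018-07-27.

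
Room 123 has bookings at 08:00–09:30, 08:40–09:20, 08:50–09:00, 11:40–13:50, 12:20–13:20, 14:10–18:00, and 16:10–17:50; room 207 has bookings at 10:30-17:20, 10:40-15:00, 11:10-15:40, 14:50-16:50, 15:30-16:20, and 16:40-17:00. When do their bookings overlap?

First set merges to 08:00-09:30, 11:40-13:50, 14:10-18:00.
Second set merges to 10:30-17:20.
08:00-09:30: no overlap with the second set.
11:40-13:50 meets the second set on 11:40-13:50.
14:10-18:00 meets the second set on 14:10-17:20.

11:40-13:50, 14:10-17:20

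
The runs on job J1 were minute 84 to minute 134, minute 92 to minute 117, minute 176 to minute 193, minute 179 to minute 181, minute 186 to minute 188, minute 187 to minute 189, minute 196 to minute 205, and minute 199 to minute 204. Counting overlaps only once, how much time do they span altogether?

Merged: minute 84 to minute 134, minute 176 to minute 193, minute 196 to minute 205.
Lengths: 50 minutes + 17 minutes + 9 minutes = 76 minutes.

76 minutes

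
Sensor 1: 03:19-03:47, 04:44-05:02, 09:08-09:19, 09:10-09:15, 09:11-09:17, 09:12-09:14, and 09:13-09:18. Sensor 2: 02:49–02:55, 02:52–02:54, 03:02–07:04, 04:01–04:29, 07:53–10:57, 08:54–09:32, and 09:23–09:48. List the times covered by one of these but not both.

02:49-02:55, 03:02-03:19, 03:47-04:44, 05:02-07:04, 07:53-09:08, 09:19-10:57

A, merged: 03:19-03:47, 04:44-05:02, 09:08-09:19.
B, merged: 02:49-02:55, 03:02-07:04, 07:53-10:57.
Only in the first: none.
Only in the second: 02:49-02:55, 03:02-03:19, 03:47-04:44, 05:02-07:04, 07:53-09:08, 09:19-10:57.
Together these are the periods covered by exactly one.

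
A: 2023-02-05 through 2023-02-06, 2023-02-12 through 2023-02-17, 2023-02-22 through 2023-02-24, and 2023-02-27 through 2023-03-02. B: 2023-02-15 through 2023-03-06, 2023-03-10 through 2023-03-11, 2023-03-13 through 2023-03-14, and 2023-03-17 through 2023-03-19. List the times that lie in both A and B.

2023-02-15 through 2023-02-17, 2023-02-22 through 2023-02-24, 2023-02-27 through 2023-03-02

2023-02-05 through 2023-02-06 falls entirely outside B.
2023-02-12 through 2023-02-17 overlaps B on 2023-02-15 through 2023-02-17.
2023-02-22 through 2023-02-24 overlaps B on 2023-02-22 through 2023-02-24.
2023-02-27 through 2023-03-02 overlaps B on 2023-02-27 through 2023-03-02.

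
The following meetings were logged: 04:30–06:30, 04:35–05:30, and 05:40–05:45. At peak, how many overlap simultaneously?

Sweep endpoints in order; track running count of active intervals.
Peak of 2 reached at 04:35.

2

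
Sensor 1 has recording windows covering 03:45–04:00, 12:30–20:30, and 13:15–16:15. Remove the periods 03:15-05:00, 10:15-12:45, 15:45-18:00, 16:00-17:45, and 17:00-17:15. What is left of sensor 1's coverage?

12:45–15:45, 18:00–20:30

Merge the first list: 03:45–04:00, 12:30–20:30.
Merge the second list: 03:15–05:00, 10:15–12:45, 15:45–18:00.
03:45–04:00: fully covered by B → removed.
12:30–20:30 minus B → 12:45–15:45, 18:00–20:30.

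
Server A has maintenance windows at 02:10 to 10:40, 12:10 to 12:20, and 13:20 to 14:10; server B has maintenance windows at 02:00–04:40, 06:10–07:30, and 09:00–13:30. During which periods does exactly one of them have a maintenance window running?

02:00-02:10, 04:40-06:10, 07:30-09:00, 10:40-12:10, 12:20-13:20, 13:30-14:10

A but not B: 04:40-06:10, 07:30-09:00, 13:30-14:10.
B but not A: 02:00-02:10, 10:40-12:10, 12:20-13:20.
Combining gives A △ B.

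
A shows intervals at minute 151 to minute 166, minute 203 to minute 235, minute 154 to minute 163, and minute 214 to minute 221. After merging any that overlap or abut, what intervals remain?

Sort by start: minute 151 to minute 166, minute 154 to minute 163, minute 203 to minute 235, minute 214 to minute 221.
minute 154 to minute 163 overlaps/touches minute 151 to minute 166 → extend to minute 151 to minute 166.
minute 203 to minute 235 is disjoint → start new block.
minute 214 to minute 221 overlaps/touches minute 203 to minute 235 → extend to minute 203 to minute 235.

minute 151 to minute 166, minute 203 to minute 235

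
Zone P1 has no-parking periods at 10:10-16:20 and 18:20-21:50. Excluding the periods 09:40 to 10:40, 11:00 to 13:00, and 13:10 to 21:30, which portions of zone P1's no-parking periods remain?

10:40-11:00, 13:00-13:10, 21:30-21:50

10:10-16:20 with B removed leaves 10:40-11:00, 13:00-13:10.
18:20-21:50 with B removed leaves 21:30-21:50.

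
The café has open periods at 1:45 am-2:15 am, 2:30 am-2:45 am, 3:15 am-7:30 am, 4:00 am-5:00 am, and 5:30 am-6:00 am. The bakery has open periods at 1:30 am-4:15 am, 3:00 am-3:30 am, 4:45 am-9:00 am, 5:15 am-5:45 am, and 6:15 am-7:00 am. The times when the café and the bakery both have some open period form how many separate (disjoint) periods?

4

A, merged: 1:45 am-2:15 am, 2:30 am-2:45 am, 3:15 am-7:30 am.
B, merged: 1:30 am-4:15 am, 4:45 am-9:00 am.
A ∩ B = 1:45 am-2:15 am, 2:30 am-2:45 am, 3:15 am-4:15 am, 4:45 am-7:30 am.
That is 4 disjoint pieces.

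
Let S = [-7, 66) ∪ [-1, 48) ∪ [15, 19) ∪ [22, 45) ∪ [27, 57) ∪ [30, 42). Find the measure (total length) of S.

73

Merged: [-7, 66).
Length: 73.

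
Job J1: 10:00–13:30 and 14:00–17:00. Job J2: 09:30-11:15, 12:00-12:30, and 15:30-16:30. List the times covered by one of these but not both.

09:30–10:00, 11:15–12:00, 12:30–13:30, 14:00–15:30, 16:30–17:00

A \ B = 11:15–12:00, 12:30–13:30, 14:00–15:30, 16:30–17:00.
B \ A = 09:30–10:00.
Union of the two gives the symmetric difference.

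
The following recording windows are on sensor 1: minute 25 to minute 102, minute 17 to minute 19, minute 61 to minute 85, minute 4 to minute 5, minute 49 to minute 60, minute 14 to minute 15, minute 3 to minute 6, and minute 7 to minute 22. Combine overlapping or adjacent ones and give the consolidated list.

Sort by start: minute 3 to minute 6, minute 4 to minute 5, minute 7 to minute 22, minute 14 to minute 15, minute 17 to minute 19, minute 25 to minute 102, minute 49 to minute 60, minute 61 to minute 85.
minute 4 to minute 5 overlaps/touches minute 3 to minute 6 → extend to minute 3 to minute 6.
minute 7 to minute 22 is disjoint → start new block.
minute 14 to minute 15 overlaps/touches minute 7 to minute 22 → extend to minute 7 to minute 22.
minute 17 to minute 19 overlaps/touches minute 7 to minute 22 → extend to minute 7 to minute 22.
minute 25 to minute 102 is disjoint → start new block.
minute 49 to minute 60 overlaps/touches minute 25 to minute 102 → extend to minute 25 to minute 102.
minute 61 to minute 85 overlaps/touches minute 25 to minute 102 → extend to minute 25 to minute 102.

minute 3 to minute 6, minute 7 to minute 22, minute 25 to minute 102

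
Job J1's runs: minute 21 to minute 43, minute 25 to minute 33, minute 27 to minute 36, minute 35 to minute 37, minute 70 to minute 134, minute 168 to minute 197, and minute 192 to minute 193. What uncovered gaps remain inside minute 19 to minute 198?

After merging, the occupied span is minute 21 to minute 43, minute 70 to minute 134, minute 168 to minute 197.
Gaps within minute 19 to minute 198: minute 19 to minute 21, minute 43 to minute 70, minute 134 to minute 168, minute 197 to minute 198.

minute 19 to minute 21, minute 43 to minute 70, minute 134 to minute 168, minute 197 to minute 198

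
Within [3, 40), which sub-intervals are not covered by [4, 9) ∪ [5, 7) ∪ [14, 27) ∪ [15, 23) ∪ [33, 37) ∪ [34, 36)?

[3, 4) ∪ [9, 14) ∪ [27, 33) ∪ [37, 40)

After merging, the occupied span is [4, 9), [14, 27), [33, 37).
Complement within [3, 40): [3, 4), [9, 14), [27, 33), [37, 40).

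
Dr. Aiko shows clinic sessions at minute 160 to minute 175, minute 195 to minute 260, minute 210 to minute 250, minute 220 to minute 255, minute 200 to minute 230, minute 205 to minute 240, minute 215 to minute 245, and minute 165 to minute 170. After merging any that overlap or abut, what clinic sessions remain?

minute 160 to minute 175, minute 195 to minute 260

Sort by start: minute 160 to minute 175, minute 165 to minute 170, minute 195 to minute 260, minute 200 to minute 230, minute 205 to minute 240, minute 210 to minute 250, minute 215 to minute 245, minute 220 to minute 255.
minute 165 to minute 170 overlaps/touches minute 160 to minute 175 → extend to minute 160 to minute 175.
minute 195 to minute 260 is disjoint → start new block.
minute 200 to minute 230 overlaps/touches minute 195 to minute 260 → extend to minute 195 to minute 260.
minute 205 to minute 240 overlaps/touches minute 195 to minute 260 → extend to minute 195 to minute 260.
minute 210 to minute 250 overlaps/touches minute 195 to minute 260 → extend to minute 195 to minute 260.
minute 215 to minute 245 overlaps/touches minute 195 to minute 260 → extend to minute 195 to minute 260.
minute 220 to minute 255 overlaps/touches minute 195 to minute 260 → extend to minute 195 to minute 260.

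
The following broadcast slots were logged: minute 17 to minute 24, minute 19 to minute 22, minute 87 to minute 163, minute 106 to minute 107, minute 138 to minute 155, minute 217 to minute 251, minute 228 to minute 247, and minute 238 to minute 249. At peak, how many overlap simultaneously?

3

At minute 238, 3 of the intervals are simultaneously active.
No point has more.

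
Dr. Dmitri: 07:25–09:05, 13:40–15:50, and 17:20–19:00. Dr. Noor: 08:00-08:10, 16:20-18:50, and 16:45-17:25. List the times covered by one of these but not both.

07:25–08:00, 08:10–09:05, 13:40–15:50, 16:20–17:20, 18:50–19:00

B, merged: 08:00–08:10, 16:20–18:50.
A but not B: 07:25–08:00, 08:10–09:05, 13:40–15:50, 18:50–19:00.
B but not A: 16:20–17:20.
Combining gives A △ B.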